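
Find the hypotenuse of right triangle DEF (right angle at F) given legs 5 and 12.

In a right triangle, the square of the hypotenuse equals the sum of the squares of the two legs.
The legs are 5 and 12, so the hypotenuse = sqrt(25 + 144) = sqrt(169) = 13.

13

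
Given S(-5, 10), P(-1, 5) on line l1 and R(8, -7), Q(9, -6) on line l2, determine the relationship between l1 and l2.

Slope of line 1: m1 = (5 - 10)/(-1 - -5) = -5/4 = -5/4
Slope of line 2: m2 = (-6 - -7)/(9 - 8) = 1/1 = 1
m1 != m2 and m1*m2 = -5/4 != -1. Neither.

Neither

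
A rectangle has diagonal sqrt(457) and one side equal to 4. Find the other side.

The diagonal of a rectangle forms a right triangle with the two sides.
Rearranging the Pythagorean theorem: missing side = sqrt(d^2 - known^2).
= sqrt(457 - 16) = sqrt(441) = 21.

21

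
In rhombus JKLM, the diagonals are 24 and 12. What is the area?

The diagonals of a rhombus divide it into four right triangles.
Each triangle has legs 24/ 2 = 12 and 12/2 = 6, so each has area (1/2)*12*6 = 36.
Four such triangles give total area = (d1 * d2) / 2 = 144.

144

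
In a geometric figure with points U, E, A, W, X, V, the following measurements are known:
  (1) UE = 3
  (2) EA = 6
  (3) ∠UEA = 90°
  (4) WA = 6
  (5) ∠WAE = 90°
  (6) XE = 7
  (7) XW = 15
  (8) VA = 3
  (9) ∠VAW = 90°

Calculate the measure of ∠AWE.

Step 1: By the law of cosines on triangle WAE: WE² = 6² + 6² − 2·6·6·cos(90°) = 72, so WE = 6·√2.
Step 2: By the inverse law of cosines on triangle AWE: cos(∠AWE) = (6² + (6·√2)² − 6²) / (2·6·6·√2) = 72/101.82 = 0.7071, so ∠AWE = 45°.

Therefore, the measure of angle ∠AWE = 45°.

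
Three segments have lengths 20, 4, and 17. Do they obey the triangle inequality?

Yes.
The triangle inequality requires that the sum of any two sides exceeds the third.
Here 4 + 17 = 21 > 20, so the condition is met.

Yes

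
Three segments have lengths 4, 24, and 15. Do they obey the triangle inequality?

No.
The triangle inequality is violated: 4 + 15 = 19 ≤ 24.
These lengths cannot form a triangle.

No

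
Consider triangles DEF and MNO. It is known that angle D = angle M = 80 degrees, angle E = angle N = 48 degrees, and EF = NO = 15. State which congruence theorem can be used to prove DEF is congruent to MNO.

The given information provides:
angle D = angle M = 80 degrees, angle E = angle N = 48 degrees, and EF = NO = 15
This matches the AAS congruence theorem.
Two pairs of corresponding angles and a non-included side are equal (Angle-Angle-Side).

AAS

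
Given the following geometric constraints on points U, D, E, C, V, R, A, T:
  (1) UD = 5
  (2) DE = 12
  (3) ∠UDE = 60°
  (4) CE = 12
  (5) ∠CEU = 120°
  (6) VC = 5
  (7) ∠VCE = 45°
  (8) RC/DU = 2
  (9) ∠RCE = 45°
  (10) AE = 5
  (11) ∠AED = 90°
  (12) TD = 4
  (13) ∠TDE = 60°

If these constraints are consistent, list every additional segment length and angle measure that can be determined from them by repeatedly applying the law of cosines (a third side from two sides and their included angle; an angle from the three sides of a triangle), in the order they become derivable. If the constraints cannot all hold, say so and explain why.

The constraints are consistent. Derivable facts, in order:
After 1 step:
- DA = 13
- ER ≈ 8.62
- ET = 4·√7
- EV ≈ 9.17
- UE = √109
After 2 steps:
- UC ≈ 19.45
- ∠ADE = 22.62°
- ∠CER = 55.12°
- ∠CEV = 22.67°
- ∠CRE = 79.88°
- ∠CVE = 112.33°
- ∠DAE = 67.38°
- ∠DET = 19.11°
- ∠DEU = 24.5°
- ∠DTE = 100.89°
- ∠DUE = 95.5°
After 3 steps:
- ∠CUE = 32.3°
- ∠ECU = 27.7°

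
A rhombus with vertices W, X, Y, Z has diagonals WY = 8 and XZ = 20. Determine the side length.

The diagonals of a rhombus bisect each other at right angles.
Half-diagonals: 8/2 = 4 and 20/2 = 10
side = sqrt(4^2 + 10^2)
side = sqrt(16 + 100)
side = sqrt(116) = 2*sqrt(29)

2*sqrt(29)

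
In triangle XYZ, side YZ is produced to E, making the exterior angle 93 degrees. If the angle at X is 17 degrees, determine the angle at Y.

By the exterior angle theorem: exterior angle = sum of remote interior angles.
93 = 17 + angle Y
angle Y = 93 - 17 = 76 degrees

76 degrees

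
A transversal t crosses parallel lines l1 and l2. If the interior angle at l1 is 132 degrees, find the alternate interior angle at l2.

Alternate interior angles lie on opposite sides of the transversal, between the parallel lines.
By the alternate interior angle theorem, they are equal: 132 degrees.

132 degrees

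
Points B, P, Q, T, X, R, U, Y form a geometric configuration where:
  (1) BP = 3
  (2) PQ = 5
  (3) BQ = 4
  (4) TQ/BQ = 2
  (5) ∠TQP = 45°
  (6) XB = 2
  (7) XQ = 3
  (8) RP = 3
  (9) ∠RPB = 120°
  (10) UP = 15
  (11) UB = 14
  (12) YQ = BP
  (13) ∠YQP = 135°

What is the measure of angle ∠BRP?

Step 1: By the law of cosines on triangle RPB: RB² = 3² + 3² − 2·3·3·cos(120°) = 27, so RB = 3·√3.
Step 2: By the inverse law of cosines on triangle BRP: cos(∠BRP) = ((3·√3)² + 3² − 3²) / (2·3·√3·3) = 27/31.18 = 0.866, so ∠BRP = 30°.

Therefore, the measure of angle ∠BRP = 30°.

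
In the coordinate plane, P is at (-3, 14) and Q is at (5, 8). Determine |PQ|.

d = sqrt((8)^2 + (-6)^2) = sqrt(100) = 10

10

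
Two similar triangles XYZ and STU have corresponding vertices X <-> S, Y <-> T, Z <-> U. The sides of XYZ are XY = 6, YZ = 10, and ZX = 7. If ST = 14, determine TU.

k = 14/6 = 7/3. TU = 7/3 * 10 = 70/3.

70/3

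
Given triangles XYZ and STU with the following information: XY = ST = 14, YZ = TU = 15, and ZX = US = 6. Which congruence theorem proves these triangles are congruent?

The given information provides:
XY = ST = 14, YZ = TU = 15, and ZX = US = 6
This matches the SSS congruence theorem.
All three pairs of corresponding sides are equal (Side-Side-Side).

SSS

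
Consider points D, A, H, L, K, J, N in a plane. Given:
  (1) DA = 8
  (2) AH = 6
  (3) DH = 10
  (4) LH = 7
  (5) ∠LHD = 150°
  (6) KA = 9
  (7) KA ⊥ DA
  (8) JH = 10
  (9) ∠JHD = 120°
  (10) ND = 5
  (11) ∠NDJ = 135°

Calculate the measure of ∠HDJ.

Step 1: By the law of cosines on triangle DHJ: DJ² = 10² + 10² − 2·10·10·cos(120°) = 300, so DJ = 10·√3.
Step 2: By the inverse law of cosines on triangle HDJ: cos(∠HDJ) = (10² + (10·√3)² − 10²) / (2·10·10·√3) = 300/346.41 = 0.866, so ∠HDJ = 30°.

Therefore, the measure of angle ∠HDJ = 30°.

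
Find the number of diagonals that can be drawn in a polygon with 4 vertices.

Total line segments between 4 vertices = C(4,2) = 6.
Subtract the 4 sides: 6 - 4 = 2 diagonals.

2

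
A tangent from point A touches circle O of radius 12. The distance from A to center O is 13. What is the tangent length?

Let T be the point of tangency. Then OT ⊥ AT (radius ⊥ tangent).
In right triangle OTA: OA² = OT² + AT²
13² = 12² + AT²
AT² = 25, AT = 5

5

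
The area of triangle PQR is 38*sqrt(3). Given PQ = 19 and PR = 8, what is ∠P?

Area = (1/2) * a * b * sin(C)
sin(C) = 2 * Area / (a * b)
sin(C) = 2 * 38*sqrt(3) / (19 * 8)
sin(C) = sqrt(3)/2
C = arcsin(sqrt(3)/2) = 60°
Since sin(180° - C) = sin(C), the obtuse angle 120° gives the same area, so C = 60° or C = 120°.

60° or 120°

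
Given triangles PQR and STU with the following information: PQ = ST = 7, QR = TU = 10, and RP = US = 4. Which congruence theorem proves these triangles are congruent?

Consider the given information: PQ = ST = 7, QR = TU = 10, and RP = US = 4
This is not SAS or ASA: SAS requires two sides and the included angle between them. ASA requires two angles and the side between them.
The correct criterion is SSS. All three pairs of corresponding sides are equal (Side-Side-Side).

SSS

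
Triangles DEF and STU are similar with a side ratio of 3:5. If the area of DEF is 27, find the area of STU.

The ratio of areas of similar triangles = (side ratio)^2.
Side ratio = 3:5, so area ratio = 9:25.
Area of STU / Area of DEF = 25/9
Area of STU = 27 * 25/9 = 75

75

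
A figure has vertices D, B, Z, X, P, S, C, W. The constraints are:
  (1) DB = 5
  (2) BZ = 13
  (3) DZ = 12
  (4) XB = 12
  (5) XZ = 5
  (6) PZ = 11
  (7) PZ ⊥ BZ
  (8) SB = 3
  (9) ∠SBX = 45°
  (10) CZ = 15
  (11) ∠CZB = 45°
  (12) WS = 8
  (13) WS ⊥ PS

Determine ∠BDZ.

Step 1: By the inverse law of cosines on triangle BDZ: cos(∠BDZ) = (5² + 12² − 13²) / (2·5·12) = 0/120 = 0, so ∠BDZ = 90°.

Therefore, the measure of angle ∠BDZ = 90°.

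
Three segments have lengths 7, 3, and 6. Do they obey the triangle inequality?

For three segments to close into a triangle, no single side can be as long as the other two combined.
The longest side is 7, and 3 + 6 = 9 > 7.
A triangle can be formed.

Yes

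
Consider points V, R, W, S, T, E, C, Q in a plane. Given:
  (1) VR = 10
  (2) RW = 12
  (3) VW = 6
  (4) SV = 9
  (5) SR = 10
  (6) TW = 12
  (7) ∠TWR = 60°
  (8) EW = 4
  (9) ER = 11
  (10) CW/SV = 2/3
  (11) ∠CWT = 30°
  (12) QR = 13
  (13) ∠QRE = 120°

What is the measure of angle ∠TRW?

Step 1: By the law of cosines on triangle RWT: RT² = 12² + 12² − 2·12·12·cos(60°) = 144, so RT = 12.
Step 2: By the inverse law of cosines on triangle TRW: cos(∠TRW) = (12² + 12² − 12²) / (2·12·12) = 144/288 = 0.5, so ∠TRW = 60°.

Therefore, the measure of angle ∠TRW = 60°.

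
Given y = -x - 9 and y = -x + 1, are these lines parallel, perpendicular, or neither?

Slope of line 1: m1 = -1
Slope of line 2: m2 = -1
m1 = m2, so the lines are parallel.

Parallel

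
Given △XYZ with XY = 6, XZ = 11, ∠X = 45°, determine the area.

Area = (1/2)(6)(11) sin(45°) = (1/2)(6)(11)(sqrt(2)/2) = 33*sqrt(2)/2

33*sqrt(2)/2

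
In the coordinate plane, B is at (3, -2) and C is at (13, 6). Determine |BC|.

d = sqrt((13 - 3)^2 + (6 - -2)^2)
d = sqrt(10^2 + 8^2)
d = sqrt(100 + 64)
d = sqrt(164) = 2*sqrt(41)

2*sqrt(41)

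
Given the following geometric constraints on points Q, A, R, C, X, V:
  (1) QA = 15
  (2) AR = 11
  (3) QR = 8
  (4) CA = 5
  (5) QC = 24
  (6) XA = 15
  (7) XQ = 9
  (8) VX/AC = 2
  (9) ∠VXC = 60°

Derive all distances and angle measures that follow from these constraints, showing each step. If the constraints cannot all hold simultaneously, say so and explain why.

These constraints are not satisfiable: by the triangle inequality in triangle AQC, (1) QA = 15 and (4) CA = 5 force QC ≤ 15 + 5 = 20, but (5) says QC = 24. No planar figure meets all of them, so nothing further can be derived.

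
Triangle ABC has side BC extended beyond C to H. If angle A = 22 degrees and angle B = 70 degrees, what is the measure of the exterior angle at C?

The interior angle at C is 180 - 22 - 70 = 88 degrees.
The exterior angle and interior angle at C are supplementary:
Exterior angle = 180 - 88 = 92 degrees.

92 degrees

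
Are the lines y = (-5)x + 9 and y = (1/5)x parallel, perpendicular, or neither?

Slope of line 1: m1 = -5
Slope of line 2: m2 = 1/5
m1 * m2 = (-5) * (1/5) = -1 = -1, so the lines are perpendicular.

Perpendicular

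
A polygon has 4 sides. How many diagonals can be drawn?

The number of diagonals in an n-gon is n(n - 3)/2.
For n = 4: 4(4 - 3)/2 = 4 × 1 / 2 = 2.

2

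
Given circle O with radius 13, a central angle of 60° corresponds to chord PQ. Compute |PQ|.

Chord length = 2r sin(θ/2)
= 2 × 13 × sin(60°/2)
= 2 × 13 × sin(30°)
= 13

13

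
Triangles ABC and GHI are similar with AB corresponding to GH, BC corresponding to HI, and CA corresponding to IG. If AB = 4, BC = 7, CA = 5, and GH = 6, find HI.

Since the triangles are similar, the ratio of corresponding sides is constant.
Scale factor k = GH / AB = 6 / 4 = 3/2
HI = k * BC = 3/2 * 7 = 21/2

21/2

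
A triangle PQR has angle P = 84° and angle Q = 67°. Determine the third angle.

By the triangle angle sum property, the three interior angles of any triangle add up to 180°.
We know angle P = 84° and angle Q = 67°, so their sum is 151°.
Therefore angle R = 180° - 151° = 29°.

29 degrees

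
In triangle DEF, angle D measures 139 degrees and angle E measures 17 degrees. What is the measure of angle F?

By the triangle angle sum property, the three interior angles of any triangle add up to 180°.
We know angle D = 139° and angle E = 17°, so their sum is 156°.
Therefore angle F = 180° - 156° = 24°.

24 degrees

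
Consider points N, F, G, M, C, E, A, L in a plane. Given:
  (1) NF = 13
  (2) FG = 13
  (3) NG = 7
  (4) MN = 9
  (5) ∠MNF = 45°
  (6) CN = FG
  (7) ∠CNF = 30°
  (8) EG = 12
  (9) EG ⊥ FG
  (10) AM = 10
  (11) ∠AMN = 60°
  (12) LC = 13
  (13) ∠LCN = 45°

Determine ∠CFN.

From the given relations: CN = FG = 13.
Step 1: By the law of cosines on triangle FNC: FC² = 13² + 13² − 2·13·13·cos(30°) = 45.28, so FC ≈ 6.73.
Step 2: By the inverse law of cosines on triangle CFN: cos(∠CFN) = (6.73² + 13² − 13²) / (2·6.73·13) = 45.28/174.96 = 0.2588, so ∠CFN = 75°.

Therefore, the measure of angle ∠CFN = 75°.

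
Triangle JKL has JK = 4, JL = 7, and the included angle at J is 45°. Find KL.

By the law of cosines: KL^2 = JK^2 + JL^2 - 2*JK*JL*cos(J)
KL^2 = 4^2 + 7^2 - 2*4*7*cos(45°)
KL^2 = 16 + 49 - 56*(sqrt(2)/2)
KL^2 = 65 - 28*sqrt(2)
KL = sqrt(65 - 28*sqrt(2))

sqrt(65 - 28*sqrt(2))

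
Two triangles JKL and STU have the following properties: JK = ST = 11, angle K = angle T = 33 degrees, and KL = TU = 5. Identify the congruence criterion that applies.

The given information matches SAS: Two pairs of corresponding sides and the included angle are equal (Side-Angle-Side).

SAS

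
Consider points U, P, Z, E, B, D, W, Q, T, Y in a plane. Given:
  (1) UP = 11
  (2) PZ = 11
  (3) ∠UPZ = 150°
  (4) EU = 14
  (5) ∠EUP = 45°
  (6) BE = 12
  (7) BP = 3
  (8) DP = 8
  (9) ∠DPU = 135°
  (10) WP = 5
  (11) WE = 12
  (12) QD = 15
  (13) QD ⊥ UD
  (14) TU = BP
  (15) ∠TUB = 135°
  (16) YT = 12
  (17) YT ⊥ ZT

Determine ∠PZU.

Step 1: By the law of cosines on triangle ZPU: ZU² = 11² + 11² − 2·11·11·cos(150°) = 451.58, so ZU ≈ 21.25.
Step 2: By the inverse law of cosines on triangle PZU: cos(∠PZU) = (11² + 21.25² − 11²) / (2·11·21.25) = 451.58/467.51 = 0.9659, so ∠PZU = 15°.

Therefore, the measure of angle ∠PZU = 15°.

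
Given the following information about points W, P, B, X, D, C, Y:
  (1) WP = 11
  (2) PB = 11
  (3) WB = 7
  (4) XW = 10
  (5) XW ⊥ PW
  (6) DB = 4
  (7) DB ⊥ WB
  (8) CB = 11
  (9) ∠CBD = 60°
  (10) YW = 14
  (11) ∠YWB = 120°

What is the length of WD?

Step 1: By the law of cosines on triangle WBD: WD² = 7² + 4² − 2·7·4·cos(90°) = 65, so WD = √65.

Therefore, the length of WD = √65.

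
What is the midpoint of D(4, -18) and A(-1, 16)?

The midpoint is the average of the coordinates:
x: (4 + -1)/2 = 3/2
y: (-18 + 16)/2 = -1
Midpoint = (3/2, -1)

(3/2, -1)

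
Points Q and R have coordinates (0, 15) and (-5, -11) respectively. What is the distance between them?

d = sqrt((-5 - 0)^2 + (-11 - 15)^2)
d = sqrt(-5^2 + -26^2)
d = sqrt(25 + 676)
d = sqrt(701)

sqrt(701)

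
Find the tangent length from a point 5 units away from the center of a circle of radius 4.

Let T be the point of tangency. Then OT ⊥ XT (radius ⊥ tangent).
In right triangle OTX: OX² = OT² + XT²
5² = 4² + XT²
XT² = 9, XT = 3

3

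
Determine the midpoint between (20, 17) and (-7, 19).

M = ((x₁ + x₂)/2, (y₁ + y₂)/2)
= ((20 + -7)/2, (17 + 19)/2)
= (13/2, 36/2) = (13/2, 18)

(13/2, 18)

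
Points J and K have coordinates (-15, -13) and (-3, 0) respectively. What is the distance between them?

The horizontal distance is |-3 - -15| = 12 and the vertical distance is |0 - -13| = 13.
By the Pythagorean theorem, d = sqrt(12^2 + 13^2) = sqrt(313).

sqrt(313)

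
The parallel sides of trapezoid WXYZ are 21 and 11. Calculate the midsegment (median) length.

The midsegment of a trapezoid = (base1 + base2) / 2
midsegment = (21 + 11) / 2
midsegment = 32 / 2
midsegment = 16

16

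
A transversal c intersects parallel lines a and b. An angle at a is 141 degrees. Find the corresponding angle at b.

When a transversal crosses parallel lines, angles in the same position at each intersection are called corresponding angles.
These are always equal, so the answer is 141 degrees.

141 degrees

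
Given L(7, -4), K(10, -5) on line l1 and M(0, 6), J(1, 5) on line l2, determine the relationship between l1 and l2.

Slope of line 1: m1 = (-5 - -4)/(10 - 7) = -1/3 = -1/3
Slope of line 2: m2 = (5 - 6)/(1 - 0) = -1/1 = -1
m1 != m2 and m1*m2 = 1/3 != -1. Neither.

Neither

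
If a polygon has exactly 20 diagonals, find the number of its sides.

Using d = n(n - 3)/2, we solve 20 = n(n - 3)/2.
So n(n - 3) = 40.
Testing n = 8: 8 * 5 = 40 = 40. Correct.
The polygon has 8 sides.

8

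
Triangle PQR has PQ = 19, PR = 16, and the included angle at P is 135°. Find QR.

Law of cosines: QR^2 = 19^2 + 16^2 - 2(19)(16)cos(135°) = 304*sqrt(2) + 617, so QR = sqrt(304*sqrt(2) + 617).

sqrt(304*sqrt(2) + 617)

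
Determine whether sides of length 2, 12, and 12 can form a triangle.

Check all three triangle inequalities:
2 + 12 = 14 > 12 ✓
2 + 12 = 14 > 12 ✓
12 + 12 = 24 > 2 ✓
All conditions hold, so these sides form a valid triangle.

Yes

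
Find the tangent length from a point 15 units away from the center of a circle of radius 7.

tangent = √(d² - r²) = √(15² - 7²) = √(225 - 49) = √176 = 4*sqrt(11)

4*sqrt(11)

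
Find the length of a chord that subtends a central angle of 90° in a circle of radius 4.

Chord length = 2r sin(θ/2)
= 2 × 4 × sin(90°/2)
= 2 × 4 × sin(45°)
= 4*sqrt(2)

4*sqrt(2)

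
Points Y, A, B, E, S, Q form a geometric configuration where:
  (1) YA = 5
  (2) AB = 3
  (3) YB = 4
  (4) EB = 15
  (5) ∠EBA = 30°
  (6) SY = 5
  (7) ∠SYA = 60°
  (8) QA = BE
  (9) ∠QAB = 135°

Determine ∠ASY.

Step 1: By the law of cosines on triangle SYA: SA² = 5² + 5² − 2·5·5·cos(60°) = 25, so SA = 5.
Step 2: By the inverse law of cosines on triangle ASY: cos(∠ASY) = (5² + 5² − 5²) / (2·5·5) = 25/50 = 0.5, so ∠ASY = 60°.

Therefore, the measure of angle ∠ASY = 60°.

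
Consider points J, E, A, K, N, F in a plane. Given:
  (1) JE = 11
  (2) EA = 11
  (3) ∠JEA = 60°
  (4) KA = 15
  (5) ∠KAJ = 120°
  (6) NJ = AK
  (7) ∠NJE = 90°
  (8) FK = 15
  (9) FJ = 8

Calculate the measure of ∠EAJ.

Step 1: By the law of cosines on triangle AEJ: AJ² = 11² + 11² − 2·11·11·cos(60°) = 121, so AJ = 11.
Step 2: By the inverse law of cosines on triangle EAJ: cos(∠EAJ) = (11² + 11² − 11²) / (2·11·11) = 121/242 = 0.5, so ∠EAJ = 60°.

Therefore, the measure of angle ∠EAJ = 60°.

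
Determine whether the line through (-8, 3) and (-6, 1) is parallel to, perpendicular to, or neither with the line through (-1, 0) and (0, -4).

Slope of line 1: m1 = (1 - 3)/(-6 - -8) = -2/2 = -1
Slope of line 2: m2 = (-4 - 0)/(0 - -1) = -4/1 = -4
m1 != m2 (-1 != -4), so not parallel.
m1 * m2 = (-1) * (-4) = 4 != -1, so not perpendicular.
The lines are neither parallel nor perpendicular.

Neither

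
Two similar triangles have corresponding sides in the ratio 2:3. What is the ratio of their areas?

Area ratio = (side ratio)^2 = (2/3)^2 = 4:9.

4:9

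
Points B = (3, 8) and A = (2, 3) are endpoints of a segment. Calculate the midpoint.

The midpoint is the point halfway along the segment.
Move half the horizontal distance: 3 + (2 - 3)/2 = 3 + -1/2 = 5/2
Move half the vertical distance: 8 + (3 - 8)/2 = 8 + -5/2 = 11/2
Midpoint = (5/2, 11/2)

(5/2, 11/2)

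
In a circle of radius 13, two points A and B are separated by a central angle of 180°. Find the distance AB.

Drop a perpendicular from the center to the chord, bisecting both the chord and the central angle.
Each half-chord = r sin(θ/2) = 13 sin(90°).
The full chord = 2 × 13 × sin(90°) = 26.

26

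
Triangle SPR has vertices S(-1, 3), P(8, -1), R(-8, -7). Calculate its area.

The Shoelace formula computes the area from vertex coordinates by summing cross products.
For vertices (-1,3), (8,-1), (-8,-7):
Signed sum = -1*-1 - 8*3 + 8*-7 - -8*-1 + -8*3 - -1*-7
= -23 + -64 + -31 = -118
Area = (1/2)|-118| = 59.

59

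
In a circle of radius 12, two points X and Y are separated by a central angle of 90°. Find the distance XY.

Drop a perpendicular from the center to the chord, bisecting both the chord and the central angle.
Each half-chord = r sin(θ/2) = 12 sin(45°).
The full chord = 2 × 12 × sin(45°) = 12*sqrt(2).

12*sqrt(2)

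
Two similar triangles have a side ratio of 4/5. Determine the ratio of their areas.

Area scales with the square of linear dimensions. If every length is multiplied by 4/5, then the area is multiplied by (4/5)^2 = 16/25.
The area ratio is 16:25.

16:25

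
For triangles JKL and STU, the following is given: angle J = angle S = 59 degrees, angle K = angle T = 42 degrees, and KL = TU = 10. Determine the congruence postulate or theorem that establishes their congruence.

The given information matches AAS: Two pairs of corresponding angles and a non-included side are equal (Angle-Angle-Side).

AAS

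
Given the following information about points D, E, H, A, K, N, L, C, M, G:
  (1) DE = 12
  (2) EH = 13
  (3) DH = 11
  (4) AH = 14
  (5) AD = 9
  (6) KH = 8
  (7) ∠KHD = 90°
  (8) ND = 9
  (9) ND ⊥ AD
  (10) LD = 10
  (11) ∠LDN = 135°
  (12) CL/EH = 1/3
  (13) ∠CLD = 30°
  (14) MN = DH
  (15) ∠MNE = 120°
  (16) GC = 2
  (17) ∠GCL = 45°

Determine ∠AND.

Step 1: By the law of cosines on triangle NDA: NA² = 9² + 9² − 2·9·9·cos(90°) = 162, so NA = 9·√2.
Step 2: By the inverse law of cosines on triangle AND: cos(∠AND) = ((9·√2)² + 9² − 9²) / (2·9·√2·9) = 162/229.1 = 0.7071, so ∠AND = 45°.

Therefore, the measure of angle ∠AND = 45°.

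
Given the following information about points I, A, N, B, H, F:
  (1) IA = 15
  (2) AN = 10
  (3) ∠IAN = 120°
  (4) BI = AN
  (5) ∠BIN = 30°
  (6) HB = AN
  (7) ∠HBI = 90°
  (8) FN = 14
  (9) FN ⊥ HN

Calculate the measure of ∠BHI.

From the given relations: HB = AN = 10; BI = AN = 10.
Step 1: By the law of cosines on triangle HBI: HI² = 10² + 10² − 2·10·10·cos(90°) = 200, so HI = 10·√2.
Step 2: By the inverse law of cosines on triangle BHI: cos(∠BHI) = (10² + (10·√2)² − 10²) / (2·10·10·√2) = 200/282.84 = 0.7071, so ∠BHI = 45°.

Therefore, the measure of angle ∠BHI = 45°.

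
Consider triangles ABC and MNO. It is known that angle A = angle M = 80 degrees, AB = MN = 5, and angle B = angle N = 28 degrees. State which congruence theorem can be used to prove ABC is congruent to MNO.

The given information provides:
angle A = angle M = 80 degrees, AB = MN = 5, and angle B = angle N = 28 degrees
This matches the ASA congruence theorem.
Two pairs of corresponding angles and the included side are equal (Angle-Side-Angle).

ASA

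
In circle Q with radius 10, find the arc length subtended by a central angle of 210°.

Arc length = 2π(10)(7/12) = 35*pi/3

35*pi/3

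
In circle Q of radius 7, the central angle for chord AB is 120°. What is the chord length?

Drop a perpendicular from the center to the chord, bisecting both the chord and the central angle.
Each half-chord = r sin(θ/2) = 7 sin(60°).
The full chord = 2 × 7 × sin(60°) = 7*sqrt(3).

7*sqrt(3)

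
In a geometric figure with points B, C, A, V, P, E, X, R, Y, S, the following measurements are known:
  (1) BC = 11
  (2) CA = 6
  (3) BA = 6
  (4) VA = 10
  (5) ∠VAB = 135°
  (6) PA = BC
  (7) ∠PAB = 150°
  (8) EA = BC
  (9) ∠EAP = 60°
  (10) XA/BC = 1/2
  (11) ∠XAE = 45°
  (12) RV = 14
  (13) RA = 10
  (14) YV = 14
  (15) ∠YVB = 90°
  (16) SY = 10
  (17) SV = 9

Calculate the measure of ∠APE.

From the given relations: PA = BC = 11; EA = BC = 11.
Step 1: By the law of cosines on triangle PAE: PE² = 11² + 11² − 2·11·11·cos(60°) = 121, so PE = 11.
Step 2: By the inverse law of cosines on triangle APE: cos(∠APE) = (11² + 11² − 11²) / (2·11·11) = 121/242 = 0.5, so ∠APE = 60°.

Therefore, the measure of angle ∠APE = 60°.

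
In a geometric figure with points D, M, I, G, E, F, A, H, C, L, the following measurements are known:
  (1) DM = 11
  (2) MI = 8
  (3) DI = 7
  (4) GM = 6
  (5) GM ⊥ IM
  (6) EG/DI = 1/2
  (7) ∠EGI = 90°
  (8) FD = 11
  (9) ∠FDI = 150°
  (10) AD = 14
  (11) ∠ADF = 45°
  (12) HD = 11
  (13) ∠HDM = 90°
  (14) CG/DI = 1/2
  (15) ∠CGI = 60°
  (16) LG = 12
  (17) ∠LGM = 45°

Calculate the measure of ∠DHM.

Step 1: By the law of cosines on triangle HDM: HM² = 11² + 11² − 2·11·11·cos(90°) = 242, so HM = 11·√2.
Step 2: By the inverse law of cosines on triangle DHM: cos(∠DHM) = (11² + (11·√2)² − 11²) / (2·11·11·√2) = 242/342.24 = 0.7071, so ∠DHM = 45°.

Therefore, the measure of angle ∠DHM = 45°.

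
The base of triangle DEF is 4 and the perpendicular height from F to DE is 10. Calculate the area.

Area = (1/2) * base * height
Area = (1/2) * 4 * 10
Area = 20

20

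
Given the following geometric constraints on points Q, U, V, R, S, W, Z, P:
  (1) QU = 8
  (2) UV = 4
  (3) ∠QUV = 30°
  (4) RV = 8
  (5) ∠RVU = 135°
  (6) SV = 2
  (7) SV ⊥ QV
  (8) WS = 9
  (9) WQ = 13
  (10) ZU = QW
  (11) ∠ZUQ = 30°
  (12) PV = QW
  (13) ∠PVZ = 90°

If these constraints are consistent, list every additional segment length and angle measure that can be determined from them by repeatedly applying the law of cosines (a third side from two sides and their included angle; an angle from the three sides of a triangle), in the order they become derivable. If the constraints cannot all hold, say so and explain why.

The constraints are consistent. Derivable facts, in order:
After 1 step:
- QV ≈ 4.96
- QZ ≈ 7.27
- UR ≈ 11.19
After 2 steps:
- QS ≈ 5.35
- ∠QVU = 126.21°
- ∠QZU = 33.38°
- ∠RUV = 30.36°
- ∠UQV = 23.79°
- ∠UQZ = 116.62°
- ∠URV = 14.64°
After 3 steps:
- ∠QSV = 68.03°
- ∠QSW = 128.14°
- ∠QWS = 18.87°
- ∠SQV = 21.97°
- ∠SQW = 32.99°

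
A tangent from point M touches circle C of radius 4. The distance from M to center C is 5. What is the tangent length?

Let T be the point of tangency. Then CT ⊥ MT (radius ⊥ tangent).
In right triangle CTM: CM² = CT² + MT²
5² = 4² + MT²
MT² = 9, MT = 3

3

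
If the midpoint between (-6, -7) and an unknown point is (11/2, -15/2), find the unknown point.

Using the midpoint formula: M = ((x1 + x2)/2, (y1 + y2)/2)
We know M = (11/2, -15/2) and B = (-6, -7)
For x: 11/2 = (-6 + x2)/2, so x2 = 2*11/2 - -6 = 17
For y: -15/2 = (-7 + y2)/2, so y2 = 2*-15/2 - -7 = -8
C = (17, -8)

(17, -8)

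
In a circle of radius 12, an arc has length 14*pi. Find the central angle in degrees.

Arc length L = 2πr × θ/360, so θ = 360L / (2πr).
θ = 360 × 14*pi / (2π × 12)
θ = 210°
θ = 210°

210°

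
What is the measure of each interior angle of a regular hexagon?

Each interior angle of a regular n-gon is (n - 2) * 180 / n.
For n = 6: (6 - 2) * 180 / 6 = 720/6 = 120 degrees.

120 degrees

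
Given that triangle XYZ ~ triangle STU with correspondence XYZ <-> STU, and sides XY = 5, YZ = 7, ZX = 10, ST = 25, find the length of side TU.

Similar triangles have proportional sides. Setting up the proportion:
ST / XY = TU / YZ
25 / 5 = TU / 7
TU = 7 * 25 / 5 = 35.

35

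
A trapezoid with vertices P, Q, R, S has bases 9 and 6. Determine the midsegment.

midsegment = (9 + 6) / 2 = 15 / 2 = 15/2

15/2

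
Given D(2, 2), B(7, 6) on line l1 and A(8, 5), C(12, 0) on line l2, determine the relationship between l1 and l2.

Slope of line 1: m1 = (6 - 2)/(7 - 2) = 4/5 = 4/5
Slope of line 2: m2 = (0 - 5)/(12 - 8) = -5/4 = -5/4
m1 * m2 = (4/5) * (-5/4) = -1 = -1, so the lines are perpendicular.

Perpendicular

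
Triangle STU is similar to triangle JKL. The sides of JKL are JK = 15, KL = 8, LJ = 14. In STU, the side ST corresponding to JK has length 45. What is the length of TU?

k = 45/15 = 3. TU = 3 * 8 = 24.

24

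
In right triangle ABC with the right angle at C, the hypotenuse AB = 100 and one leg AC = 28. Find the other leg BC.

BC = sqrt(100^2 - 28^2) = sqrt(9216) = 96

96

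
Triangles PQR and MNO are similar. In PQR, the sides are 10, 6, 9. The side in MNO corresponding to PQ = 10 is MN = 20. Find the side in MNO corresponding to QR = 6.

Since the triangles are similar, the ratio of corresponding sides is constant.
Scale factor k = MN / PQ = 20 / 10 = 2
NO = k * QR = 2 * 6 = 12

12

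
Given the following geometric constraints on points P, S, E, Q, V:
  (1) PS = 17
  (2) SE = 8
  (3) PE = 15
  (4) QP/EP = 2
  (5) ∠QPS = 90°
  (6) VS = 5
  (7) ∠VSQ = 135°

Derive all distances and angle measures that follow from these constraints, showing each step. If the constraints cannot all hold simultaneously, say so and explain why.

The constraints are consistent.

From the given relations:
  QP = 2·EP = 2·15 = 30

Step 1: From SP = 17, PQ = 30, and ∠SPQ = 90°, by the law of cosines:
  SQ² = SP² + PQ² - 2·SP·PQ·cos(90°) = 289 + 900 - 0 = 1189
  SQ ≈ 34.48

Step 2: From PE = 15, PS = 17, ES = 8, by the inverse law of cosines:
  cos(∠EPS) = (PE² + PS² - ES²) / (2·PE·PS)
  ∠EPS = 28.07°

Step 3: From SE = 8, SP = 17, EP = 15, by the inverse law of cosines:
  cos(∠ESP) = (SE² + SP² - EP²) / (2·SE·SP)
  ∠ESP = 61.93°

Step 4: From EP = 15, ES = 8, PS = 17, by the inverse law of cosines:
  cos(∠PES) = (EP² + ES² - PS²) / (2·EP·ES)
  ∠PES = 90°

Step 5: From QS = 34.48, SV = 5, and ∠QSV = 135°, by the law of cosines:
  QV² = QS² + SV² - 2·QS·SV·cos(135°) = 1189 + 25 + 243.8 = 1458
  QV ≈ 38.18

Step 6: From SP = 17, SQ = 34.48, PQ = 30, by the inverse law of cosines:
  cos(∠PSQ) = (SP² + SQ² - PQ²) / (2·SP·SQ)
  ∠PSQ = 60.46°

Step 7: From QP = 30, QS = 34.48, PS = 17, by the inverse law of cosines:
  cos(∠PQS) = (QP² + QS² - PS²) / (2·QP·QS)
  ∠PQS = 29.54°

Step 8: From QS = 34.48, QV = 38.18, SV = 5, by the inverse law of cosines:
  cos(∠SQV) = (QS² + QV² - SV²) / (2·QS·QV)
  ∠SQV = 5.31°

Step 9: From VQ = 38.18, VS = 5, QS = 34.48, by the inverse law of cosines:
  cos(∠QVS) = (VQ² + VS² - QS²) / (2·VQ·VS)
  ∠QVS = 39.69°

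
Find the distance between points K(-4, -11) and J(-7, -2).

The horizontal distance is |-7 - -4| = 3 and the vertical distance is |-2 - -11| = 9.
By the Pythagorean theorem, d = sqrt(3^2 + 9^2) = sqrt(90) = 3*sqrt(10).

3*sqrt(10)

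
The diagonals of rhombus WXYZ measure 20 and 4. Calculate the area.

Area of a rhombus = (d1 * d2) / 2
Area = (20 * 4) / 2
Area = 80 / 2
Area = 40

40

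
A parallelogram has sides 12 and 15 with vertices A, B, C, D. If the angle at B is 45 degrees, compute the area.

Area = 12 * 15 * sin(45°) = 180 * sqrt(2)/2 = 90*sqrt(2)

90*sqrt(2)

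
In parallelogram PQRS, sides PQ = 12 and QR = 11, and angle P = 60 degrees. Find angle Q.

In a parallelogram, consecutive angles are supplementary (sum to 180°).
angle Q = 180 - angle P
angle Q = 180 - 60
angle Q = 120 degrees

120 degrees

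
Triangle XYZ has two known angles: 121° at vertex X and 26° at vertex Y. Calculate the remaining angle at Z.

angle Z = 180 - 121 - 26 = 33 degrees.

33 degrees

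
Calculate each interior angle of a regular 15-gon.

Each interior angle of a regular n-gon is (n - 2) * 180 / n.
For n = 15: (15 - 2) * 180 / 15 = 2340/15 = 156 degrees.

156 degrees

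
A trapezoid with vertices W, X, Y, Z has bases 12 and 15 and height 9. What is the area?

Area = (12 + 15) * 9 / 2 = 243 / 2 = 243/2

243/2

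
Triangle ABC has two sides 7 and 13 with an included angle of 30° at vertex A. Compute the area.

When two sides and the included angle are known, the area formula is (1/2)ab sin(C).
The height from one side to the opposite vertex is 13 sin(30°) = 13/2.
Area = (1/2) * 7 * 13/2 = 91/4.

91/4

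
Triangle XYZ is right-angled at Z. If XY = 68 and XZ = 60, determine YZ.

By the Pythagorean theorem: YZ^2 = XY^2 - XZ^2
YZ^2 = 68^2 - 60^2 = 4624 - 3600 = 1024
YZ = sqrt(1024) = 32

32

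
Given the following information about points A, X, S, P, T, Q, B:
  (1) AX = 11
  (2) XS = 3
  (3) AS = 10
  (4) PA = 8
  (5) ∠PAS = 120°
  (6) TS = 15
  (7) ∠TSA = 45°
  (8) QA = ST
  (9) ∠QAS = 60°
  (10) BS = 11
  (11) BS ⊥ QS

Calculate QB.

From the given relations: QA = ST = 15.
Step 1: By the law of cosines on triangle SAQ: SQ² = 10² + 15² − 2·10·15·cos(60°) = 175, so SQ = 5·√7.
Step 2: By the law of cosines on triangle QSB: QB² = (5·√7)² + 11² − 2·5·√7·11·cos(90°) = 296, so QB = 2·√74.

Therefore, the length of QB = 2·√74.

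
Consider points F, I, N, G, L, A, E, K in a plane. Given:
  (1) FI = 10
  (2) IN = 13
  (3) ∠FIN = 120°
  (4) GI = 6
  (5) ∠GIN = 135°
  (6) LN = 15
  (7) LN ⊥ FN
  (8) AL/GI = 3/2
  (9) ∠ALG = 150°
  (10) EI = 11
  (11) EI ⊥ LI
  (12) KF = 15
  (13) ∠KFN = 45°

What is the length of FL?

Step 1: By the law of cosines on triangle FIN: FN² = 10² + 13² − 2·10·13·cos(120°) = 399, so FN ≈ 19.97.
Step 2: By the law of cosines on triangle FNL: FL² = 19.97² + 15² − 2·19.97·15·cos(90°) = 624, so FL = 4·√39.

Therefore, the length of FL = 4·√39.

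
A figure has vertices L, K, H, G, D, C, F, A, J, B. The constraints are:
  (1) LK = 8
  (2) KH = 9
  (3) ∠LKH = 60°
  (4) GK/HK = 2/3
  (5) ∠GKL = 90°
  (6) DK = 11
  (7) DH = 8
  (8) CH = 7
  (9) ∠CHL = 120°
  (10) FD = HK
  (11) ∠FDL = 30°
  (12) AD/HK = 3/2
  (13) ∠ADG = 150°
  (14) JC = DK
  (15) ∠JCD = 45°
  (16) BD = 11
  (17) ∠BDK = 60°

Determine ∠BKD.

Step 1: By the law of cosines on triangle KDB: KB² = 11² + 11² − 2·11·11·cos(60°) = 121, so KB = 11.
Step 2: By the inverse law of cosines on triangle BKD: cos(∠BKD) = (11² + 11² − 11²) / (2·11·11) = 121/242 = 0.5, so ∠BKD = 60°.

Therefore, the measure of angle ∠BKD = 60°.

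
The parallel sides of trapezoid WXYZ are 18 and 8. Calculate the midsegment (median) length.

The midsegment of a trapezoid = (base1 + base2) / 2
midsegment = (18 + 8) / 2
midsegment = 26 / 2
midsegment = 13

13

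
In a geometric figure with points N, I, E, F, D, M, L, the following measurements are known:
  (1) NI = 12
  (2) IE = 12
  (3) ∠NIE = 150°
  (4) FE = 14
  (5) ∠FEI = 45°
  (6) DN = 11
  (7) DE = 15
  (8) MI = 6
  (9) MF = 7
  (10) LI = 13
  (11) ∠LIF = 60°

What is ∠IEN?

Step 1: By the law of cosines on triangle EIN: EN² = 12² + 12² − 2·12·12·cos(150°) = 537.42, so EN ≈ 23.18.
Step 2: By the inverse law of cosines on triangle IEN: cos(∠IEN) = (12² + 23.18² − 12²) / (2·12·23.18) = 537.42/556.37 = 0.9659, so ∠IEN = 15°.

Therefore, the measure of angle ∠IEN = 15°.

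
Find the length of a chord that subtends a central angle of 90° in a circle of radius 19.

Chord = 2(19) sin(45°) = 19*sqrt(2)

19*sqrt(2)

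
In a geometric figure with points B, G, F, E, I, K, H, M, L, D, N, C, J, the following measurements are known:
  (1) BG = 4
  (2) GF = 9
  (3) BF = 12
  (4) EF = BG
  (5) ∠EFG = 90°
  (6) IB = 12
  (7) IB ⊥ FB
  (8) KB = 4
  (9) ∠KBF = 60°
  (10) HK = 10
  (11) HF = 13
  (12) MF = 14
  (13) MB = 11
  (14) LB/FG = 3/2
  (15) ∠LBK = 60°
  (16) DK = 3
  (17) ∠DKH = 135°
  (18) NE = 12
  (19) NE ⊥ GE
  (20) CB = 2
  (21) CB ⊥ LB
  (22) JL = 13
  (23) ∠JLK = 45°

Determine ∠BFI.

Step 1: By the law of cosines on triangle FBI: FI² = 12² + 12² − 2·12·12·cos(90°) = 288, so FI = 12·√2.
Step 2: By the inverse law of cosines on triangle BFI: cos(∠BFI) = (12² + (12·√2)² − 12²) / (2·12·12·√2) = 288/407.29 = 0.7071, so ∠BFI = 45°.

Therefore, the measure of angle ∠BFI = 45°.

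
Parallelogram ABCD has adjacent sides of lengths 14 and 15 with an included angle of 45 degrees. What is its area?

Area = 14 * 15 * sin(45°) = 210 * sqrt(2)/2 = 105*sqrt(2)

105*sqrt(2)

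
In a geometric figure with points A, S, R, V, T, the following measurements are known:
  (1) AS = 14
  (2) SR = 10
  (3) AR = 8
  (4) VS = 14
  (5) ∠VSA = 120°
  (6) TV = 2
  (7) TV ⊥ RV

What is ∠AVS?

Step 1: By the law of cosines on triangle VSA: VA² = 14² + 14² − 2·14·14·cos(120°) = 588, so VA = 14·√3.
Step 2: By the inverse law of cosines on triangle AVS: cos(∠AVS) = ((14·√3)² + 14² − 14²) / (2·14·√3·14) = 588/678.96 = 0.866, so ∠AVS = 30°.

Therefore, the measure of angle ∠AVS = 30°.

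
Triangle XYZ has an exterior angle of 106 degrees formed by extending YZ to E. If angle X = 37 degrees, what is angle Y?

angle Y = 106 - 37 = 69 degrees (exterior angle theorem).

69 degrees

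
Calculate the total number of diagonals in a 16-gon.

Each of the 16 vertices connects to 13 non-adjacent vertices via diagonals.
Total connections = 16 × 13 = 208, but each diagonal is counted twice.
Number of diagonals = 208 / 2 = 104.

104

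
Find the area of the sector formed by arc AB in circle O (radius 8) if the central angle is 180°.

The full circle has area πr² = π(8)² = 64*pi.
The sector covers 180° out of 360°, a fraction of 1/2.
Sector area = 64*pi × 1/2 = 32*pi.

32*pi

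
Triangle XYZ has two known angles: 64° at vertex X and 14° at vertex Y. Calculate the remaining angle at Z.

By the triangle angle sum property, the three interior angles of any triangle add up to 180°.
We know angle X = 64° and angle Y = 14°, so their sum is 78°.
Therefore angle Z = 180° - 78° = 102°.

102 degrees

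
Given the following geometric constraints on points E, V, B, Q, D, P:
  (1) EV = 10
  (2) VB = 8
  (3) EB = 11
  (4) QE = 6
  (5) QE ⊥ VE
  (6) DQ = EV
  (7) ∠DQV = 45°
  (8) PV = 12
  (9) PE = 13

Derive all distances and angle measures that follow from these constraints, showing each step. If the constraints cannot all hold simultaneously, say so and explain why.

The constraints are consistent.

From the given relations:
  DQ = EV = 10

Step 1: From VE = 10, EQ = 6, and ∠VEQ = 90°, by the law of cosines:
  VQ² = VE² + EQ² - 2·VE·EQ·cos(90°) = 100 + 36 - 0 = 136
  VQ = 2·√34

Step 2: From EB = 11, EV = 10, BV = 8, by the inverse law of cosines:
  cos(∠BEV) = (EB² + EV² - BV²) / (2·EB·EV)
  ∠BEV = 44.47°

Step 3: From EP = 13, EV = 10, PV = 12, by the inverse law of cosines:
  cos(∠PEV) = (EP² + EV² - PV²) / (2·EP·EV)
  ∠PEV = 61.26°

Step 4: From VB = 8, VE = 10, BE = 11, by the inverse law of cosines:
  cos(∠BVE) = (VB² + VE² - BE²) / (2·VB·VE)
  ∠BVE = 74.41°

Step 5: From VE = 10, VP = 12, EP = 13, by the inverse law of cosines:
  cos(∠EVP) = (VE² + VP² - EP²) / (2·VE·VP)
  ∠EVP = 71.79°

Step 6: From BE = 11, BV = 8, EV = 10, by the inverse law of cosines:
  cos(∠EBV) = (BE² + BV² - EV²) / (2·BE·BV)
  ∠EBV = 61.12°

Step 7: From PE = 13, PV = 12, EV = 10, by the inverse law of cosines:
  cos(∠EPV) = (PE² + PV² - EV²) / (2·PE·PV)
  ∠EPV = 46.95°

Step 8: From VQ = 2·√34, QD = 10, and ∠VQD = 45°, by the law of cosines:
  VD² = VQ² + QD² - 2·VQ·QD·cos(45°) = 136 + 100 - 164.9 = 71.08
  VD ≈ 8.43

Step 9: From VE = 10, VQ = 2·√34, EQ = 6, by the inverse law of cosines:
  cos(∠EVQ) = (VE² + VQ² - EQ²) / (2·VE·VQ)
  ∠EVQ = 30.96°

Step 10: From QE = 6, QV = 2·√34, EV = 10, by the inverse law of cosines:
  cos(∠EQV) = (QE² + QV² - EV²) / (2·QE·QV)
  ∠EQV = 59.04°

Step 11: From VD = 8.43, VQ = 2·√34, DQ = 10, by the inverse law of cosines:
  cos(∠DVQ) = (VD² + VQ² - DQ²) / (2·VD·VQ)
  ∠DVQ = 57.01°

Step 12: From DQ = 10, DV = 8.43, QV = 2·√34, by the inverse law of cosines:
  cos(∠QDV) = (DQ² + DV² - QV²) / (2·DQ·DV)
  ∠QDV = 77.99°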